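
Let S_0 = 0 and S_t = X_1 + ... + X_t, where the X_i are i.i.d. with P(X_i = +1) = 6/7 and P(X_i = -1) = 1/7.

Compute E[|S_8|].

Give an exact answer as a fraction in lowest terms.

S_8 takes values m ≡ 0 (mod 2) with |m| ≤ 8; P(S_8=m) = C(8,(8+m)/2) · (6/7)^((8+m)/2) · (1/7)^((8-m)/2).
Distribution: P(S=-8)=1/5764801, P(S=-6)=48/5764801, P(S=-4)=144/823543, P(S=-2)=1728/823543, P(S=0)=12960/823543, P(S=2)=62208/823543, P(S=4)=186624/823543, P(S=6)=2239488/5764801, P(S=8)=1679616/5764801
E[|S_8|] = Σ_m |m|·P(S_8=m) = 32998760/5764801

Answer: 32998760/5764801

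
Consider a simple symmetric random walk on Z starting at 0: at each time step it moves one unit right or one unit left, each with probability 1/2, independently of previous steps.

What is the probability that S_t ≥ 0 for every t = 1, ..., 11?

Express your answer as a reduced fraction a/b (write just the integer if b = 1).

Let f(t,s) = #length-t paths at position s with S_1..S_t all ≥ 0.
f(t,s) = f(t-1,s-1) + f(t-1,s+1) for s ≥ 0; f(t,s) = 0 for s < 0.
t=0: f(0,0)=1
t=1: f(1,1)=1
t=2: f(2,0)=1 f(2,2)=1
t=3: f(3,1)=2 f(3,3)=1
t=4: f(4,0)=2 f(4,2)=3 f(4,4)=1
t=5: f(5,1)=5 f(5,3)=4 f(5,5)=1
t=6: f(6,0)=5 f(6,2)=9 f(6,4)=5 f(6,6)=1
t=7: f(7,1)=14 f(7,3)=14 f(7,5)=6 f(7,7)=1
t=8: f(8,0)=14 f(8,2)=28 f(8,4)=20 f(8,6)=7 f(8,8)=1
t=9: f(9,1)=42 f(9,3)=48 f(9,5)=27 f(9,7)=8 f(9,9)=1
t=10: f(10,0)=42 f(10,2)=90 f(10,4)=75 f(10,6)=35 f(10,8)=9 f(10,10)=1
t=11: f(11,1)=132 f(11,3)=165 f(11,5)=110 f(11,7)=44 f(11,9)=10 f(11,11)=1
Σ_s f(11,s) = 462
P = 462/2048 = 231/1024

Answer: 231/1024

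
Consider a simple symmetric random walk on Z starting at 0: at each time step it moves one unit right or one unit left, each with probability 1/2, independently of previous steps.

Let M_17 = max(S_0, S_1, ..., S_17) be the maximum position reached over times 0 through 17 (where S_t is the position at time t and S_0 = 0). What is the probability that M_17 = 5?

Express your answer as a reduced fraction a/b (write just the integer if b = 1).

Answer: 1547/16384

Derivation:
Let M_17 = max(S_0,...,S_17). Use the reflection principle: for j ≥ 1, #{paths with M_17 ≥ j} = #{S_17 ≥ j} + #{S_17 ≥ j+1}.
By reflection, #{M_17 ≥ 5} = #{S_17 ≥ 5} + #{S_17 ≥ 6} = 21778 + 9402 = 31180.
#{M_17 ≥ 6} = #{S_17 ≥ 6} + #{S_17 ≥ 7} = 9402 + 9402 = 18804.
#{M_17 = 5} = 31180 - 18804 = 12376.
P(M_17 = 5) = 12376/131072 = 1547/16384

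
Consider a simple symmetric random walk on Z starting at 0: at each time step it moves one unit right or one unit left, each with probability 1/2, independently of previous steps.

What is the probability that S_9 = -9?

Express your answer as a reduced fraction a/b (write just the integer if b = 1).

To reach position -9 after 9 steps: need 0 steps of +1 and 9 of -1.
Favorable paths: C(9,0) = 1
Total paths: 2^9 = 512
P = 1/512 = 1/512

Answer: 1/512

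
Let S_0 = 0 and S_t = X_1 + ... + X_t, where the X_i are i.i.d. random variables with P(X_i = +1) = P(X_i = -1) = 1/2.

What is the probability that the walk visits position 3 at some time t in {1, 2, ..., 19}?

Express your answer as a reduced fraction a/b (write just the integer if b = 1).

Count via complement. Let g(t,s) = #length-t paths at position s with S_1..S_t all ≠ 3.
g(t,s) = g(t-1,s-1) + g(t-1,s+1) for s ≠ 3; g(t,3) = 0.
t=0: g(0,0)=1
t=1: g(1,-1)=1 g(1,1)=1
t=2: g(2,-2)=1 g(2,0)=2 g(2,2)=1
t=3: g(3,-3)=1 g(3,-1)=3 g(3,1)=3
t=4: g(4,-4)=1 g(4,-2)=4 g(4,0)=6 g(4,2)=3
t=5: g(5,-5)=1 g(5,-3)=5 g(5,-1)=10 g(5,1)=9
t=6: g(6,-6)=1 g(6,-4)=6 g(6,-2)=15 g(6,0)=19 g(6,2)=9
t=7: g(7,-7)=1 g(7,-5)=7 g(7,-3)=21 g(7,-1)=34 g(7,1)=28
t=8: g(8,-8)=1 g(8,-6)=8 g(8,-4)=28 g(8,-2)=55 g(8,0)=62 g(8,2)=28
t=9: g(9,-9)=1 g(9,-7)=9 g(9,-5)=36 g(9,-3)=83 g(9,-1)=117 g(9,1)=90
t=10: g(10,-10)=1 g(10,-8)=10 g(10,-6)=45 g(10,-4)=119 g(10,-2)=200 g(10,0)=207 g(10,2)=90
t=11: g(11,-11)=1 g(11,-9)=11 g(11,-7)=55 g(11,-5)=164 g(11,-3)=319 g(11,-1)=407 g(11,1)=297
t=12: g(12,-12)=1 g(12,-10)=12 g(12,-8)=66 g(12,-6)=219 g(12,-4)=483 g(12,-2)=726 g(12,0)=704 g(12,2)=297
t=13: g(13,-13)=1 g(13,-11)=13 g(13,-9)=78 g(13,-7)=285 g(13,-5)=702 g(13,-3)=1209 g(13,-1)=1430 g(13,1)=1001
t=14: g(14,-14)=1 g(14,-12)=14 g(14,-10)=91 g(14,-8)=363 g(14,-6)=987 g(14,-4)=1911 g(14,-2)=2639 g(14,0)=2431 g(14,2)=1001
t=15: g(15,-15)=1 g(15,-13)=15 g(15,-11)=105 g(15,-9)=454 g(15,-7)=1350 g(15,-5)=2898 g(15,-3)=4550 g(15,-1)=5070 g(15,1)=3432
t=16: g(16,-16)=1 g(16,-14)=16 g(16,-12)=120 g(16,-10)=559 g(16,-8)=1804 g(16,-6)=4248 g(16,-4)=7448 g(16,-2)=9620 g(16,0)=8502 g(16,2)=3432
t=17: g(17,-17)=1 g(17,-15)=17 g(17,-13)=136 g(17,-11)=679 g(17,-9)=2363 g(17,-7)=6052 g(17,-5)=11696 g(17,-3)=17068 g(17,-1)=18122 g(17,1)=11934
t=18: g(18,-18)=1 g(18,-16)=18 g(18,-14)=153 g(18,-12)=815 g(18,-10)=3042 g(18,-8)=8415 g(18,-6)=17748 g(18,-4)=28764 g(18,-2)=35190 g(18,0)=30056 g(18,2)=11934
t=19: g(19,-19)=1 g(19,-17)=19 g(19,-15)=171 g(19,-13)=968 g(19,-11)=3857 g(19,-9)=11457 g(19,-7)=26163 g(19,-5)=46512 g(19,-3)=63954 g(19,-1)=65246 g(19,1)=41990
Paths never hitting 3: Σ_s g(19,s) = 260338
Paths hitting 3: 2^19 - 260338 = 263950
P = 263950/524288 = 131975/262144

Answer: 131975/262144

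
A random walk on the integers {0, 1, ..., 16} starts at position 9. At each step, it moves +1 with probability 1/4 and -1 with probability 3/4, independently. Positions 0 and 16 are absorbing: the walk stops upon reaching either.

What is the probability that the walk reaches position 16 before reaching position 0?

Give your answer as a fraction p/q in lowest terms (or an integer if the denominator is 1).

Answer: 9841/21523360

Derivation:
Biased walk: p = 1/4, q = 3/4, r = q/p = 3
Gambler's ruin: P(hit 16 before 0 | start at 9) = (1 - r^a)/(1 - r^N)
r^9 = 19683; r^16 = 43046721
P = (1 - 19683) / (1 - 43046721) = -19682 / -43046720 = 9841/21523360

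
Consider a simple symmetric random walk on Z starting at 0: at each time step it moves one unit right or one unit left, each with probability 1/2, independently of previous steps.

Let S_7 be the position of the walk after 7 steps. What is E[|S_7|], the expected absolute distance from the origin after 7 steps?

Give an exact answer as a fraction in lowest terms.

Answer: 35/16

Derivation:
S_7 takes values m ≡ 1 (mod 2) with |m| ≤ 7; P(S_7=m) = C(7,(7+m)/2)/2^7.
Total paths: 2^7 = 128
Distribution: P(S=-7)=1/128, P(S=-5)=7/128, P(S=-3)=21/128, P(S=-1)=35/128, P(S=1)=35/128, P(S=3)=21/128, P(S=5)=7/128, P(S=7)=1/128
E[|S_7|] = Σ_m |m|·P(S_7=m) = 280/128 = 35/16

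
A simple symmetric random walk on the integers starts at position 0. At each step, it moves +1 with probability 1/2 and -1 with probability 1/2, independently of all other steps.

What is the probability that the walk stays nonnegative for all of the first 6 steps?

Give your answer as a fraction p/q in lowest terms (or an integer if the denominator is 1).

Let f(t,s) = #length-t paths at position s with S_1..S_t all ≥ 0.
f(t,s) = f(t-1,s-1) + f(t-1,s+1) for s ≥ 0; f(t,s) = 0 for s < 0.
t=0: f(0,0)=1
t=1: f(1,1)=1
t=2: f(2,0)=1 f(2,2)=1
t=3: f(3,1)=2 f(3,3)=1
t=4: f(4,0)=2 f(4,2)=3 f(4,4)=1
t=5: f(5,1)=5 f(5,3)=4 f(5,5)=1
t=6: f(6,0)=5 f(6,2)=9 f(6,4)=5 f(6,6)=1
Σ_s f(6,s) = 20
P = 20/64 = 5/16

Answer: 5/16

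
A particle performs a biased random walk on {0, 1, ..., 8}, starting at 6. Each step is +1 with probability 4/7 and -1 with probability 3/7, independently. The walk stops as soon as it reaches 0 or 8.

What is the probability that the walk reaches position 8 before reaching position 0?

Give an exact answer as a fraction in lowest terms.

Biased walk: p = 4/7, q = 3/7, r = q/p = 3/4
Gambler's ruin: P(hit 8 before 0 | start at 6) = (1 - r^a)/(1 - r^N)
r^6 = 729/4096; r^8 = 6561/65536
P = (1 - 729/4096) / (1 - 6561/65536) = 3367/4096 / 58975/65536 = 7696/8425

Answer: 7696/8425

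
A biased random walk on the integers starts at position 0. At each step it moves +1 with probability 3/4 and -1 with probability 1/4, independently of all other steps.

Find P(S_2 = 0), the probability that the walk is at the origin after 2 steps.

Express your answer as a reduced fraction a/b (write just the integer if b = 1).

To be at 0 after 2 steps: need exactly 1 step of +1 and 1 of -1.
Number of such sequences: C(2,1) = 2
Each has probability (3/4)^1 · (1/4)^1 = 3/16
P = 2 · 3/16 = 3/8

Answer: 3/8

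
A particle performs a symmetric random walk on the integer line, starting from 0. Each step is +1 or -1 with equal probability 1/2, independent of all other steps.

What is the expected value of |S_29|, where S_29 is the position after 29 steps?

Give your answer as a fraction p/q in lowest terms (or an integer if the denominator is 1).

S_29 takes values m ≡ 1 (mod 2) with |m| ≤ 29; P(S_29=m) = C(29,(29+m)/2)/2^29.
Total paths: 2^29 = 536870912
Distribution: P(S=-29)=1/536870912, P(S=-27)=29/536870912, P(S=-25)=406/536870912, P(S=-23)=3654/536870912, P(S=-21)=23751/536870912, P(S=-19)=118755/536870912, P(S=-17)=475020/536870912, P(S=-15)=1560780/536870912, P(S=-13)=4292145/536870912, P(S=-11)=10015005/536870912, P(S=-9)=20030010/536870912, P(S=-7)=34597290/536870912, P(S=-5)=51895935/536870912, P(S=-3)=67863915/536870912, P(S=-1)=77558760/536870912, P(S=1)=77558760/536870912, P(S=3)=67863915/536870912, P(S=5)=51895935/536870912, P(S=7)=34597290/536870912, P(S=9)=20030010/536870912, P(S=11)=10015005/536870912, P(S=13)=4292145/536870912, P(S=15)=1560780/536870912, P(S=17)=475020/536870912, P(S=19)=118755/536870912, P(S=21)=23751/536870912, P(S=23)=3654/536870912, P(S=25)=406/536870912, P(S=27)=29/536870912, P(S=29)=1/536870912
E[|S_29|] = Σ_m |m|·P(S_29=m) = 2326762800/536870912 = 145422675/33554432

Answer: 145422675/33554432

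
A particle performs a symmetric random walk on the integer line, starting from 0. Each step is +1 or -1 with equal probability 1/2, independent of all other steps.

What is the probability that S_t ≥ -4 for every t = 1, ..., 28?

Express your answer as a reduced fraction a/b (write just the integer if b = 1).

Answer: 87922215/134217728

Derivation:
Let f(t,s) = #length-t paths at position s with S_1..S_t all ≥ -4.
f(t,s) = f(t-1,s-1) + f(t-1,s+1) for s ≥ -4; f(t,s) = 0 for s < -4.
t=0: f(0,0)=1
t=1: f(1,-1)=1 f(1,1)=1
t=2: f(2,-2)=1 f(2,0)=2 f(2,2)=1
t=3: f(3,-3)=1 f(3,-1)=3 f(3,1)=3 f(3,3)=1
t=4: f(4,-4)=1 f(4,-2)=4 f(4,0)=6 f(4,2)=4 f(4,4)=1
t=5: f(5,-3)=5 f(5,-1)=10 f(5,1)=10 f(5,3)=5 f(5,5)=1
t=6: f(6,-4)=5 f(6,-2)=15 f(6,0)=20 f(6,2)=15 f(6,4)=6 f(6,6)=1
t=7: f(7,-3)=20 f(7,-1)=35 f(7,1)=35 f(7,3)=21 f(7,5)=7 f(7,7)=1
t=8: f(8,-4)=20 f(8,-2)=55 f(8,0)=70 f(8,2)=56 f(8,4)=28 f(8,6)=8 f(8,8)=1
t=9: f(9,-3)=75 f(9,-1)=125 f(9,1)=126 f(9,3)=84 f(9,5)=36 f(9,7)=9 f(9,9)=1
t=10: f(10,-4)=75 f(10,-2)=200 f(10,0)=251 f(10,2)=210 f(10,4)=120 f(10,6)=45 f(10,8)=10 f(10,10)=1
t=11: f(11,-3)=275 f(11,-1)=451 f(11,1)=461 f(11,3)=330 f(11,5)=165 f(11,7)=55 f(11,9)=11 f(11,11)=1
t=12: f(12,-4)=275 f(12,-2)=726 f(12,0)=912 f(12,2)=791 f(12,4)=495 f(12,6)=220 f(12,8)=66 f(12,10)=12 f(12,12)=1
t=13: f(13,-3)=1001 f(13,-1)=1638 f(13,1)=1703 f(13,3)=1286 f(13,5)=715 f(13,7)=286 f(13,9)=78 f(13,11)=13 f(13,13)=1
t=14: f(14,-4)=1001 f(14,-2)=2639 f(14,0)=3341 f(14,2)=2989 f(14,4)=2001 f(14,6)=1001 f(14,8)=364 f(14,10)=91 f(14,12)=14 f(14,14)=1
t=15: f(15,-3)=3640 f(15,-1)=5980 f(15,1)=6330 f(15,3)=4990 f(15,5)=3002 f(15,7)=1365 f(15,9)=455 f(15,11)=105 f(15,13)=15 f(15,15)=1
t=16: f(16,-4)=3640 f(16,-2)=9620 f(16,0)=12310 f(16,2)=11320 f(16,4)=7992 f(16,6)=4367 f(16,8)=1820 f(16,10)=560 f(16,12)=120 f(16,14)=16 f(16,16)=1
t=17: f(17,-3)=13260 f(17,-1)=21930 f(17,1)=23630 f(17,3)=19312 f(17,5)=12359 f(17,7)=6187 f(17,9)=2380 f(17,11)=680 f(17,13)=136 f(17,15)=17 f(17,17)=1
t=18: f(18,-4)=13260 f(18,-2)=35190 f(18,0)=45560 f(18,2)=42942 f(18,4)=31671 f(18,6)=18546 f(18,8)=8567 f(18,10)=3060 f(18,12)=816 f(18,14)=153 f(18,16)=18 f(18,18)=1
t=19: f(19,-3)=48450 f(19,-1)=80750 f(19,1)=88502 f(19,3)=74613 f(19,5)=50217 f(19,7)=27113 f(19,9)=11627 f(19,11)=3876 f(19,13)=969 f(19,15)=171 f(19,17)=19 f(19,19)=1
t=20: f(20,-4)=48450 f(20,-2)=129200 f(20,0)=169252 f(20,2)=163115 f(20,4)=124830 f(20,6)=77330 f(20,8)=38740 f(20,10)=15503 f(20,12)=4845 f(20,14)=1140 f(20,16)=190 f(20,18)=20 f(20,20)=1
t=21: f(21,-3)=177650 f(21,-1)=298452 f(21,1)=332367 f(21,3)=287945 f(21,5)=202160 f(21,7)=116070 f(21,9)=54243 f(21,11)=20348 f(21,13)=5985 f(21,15)=1330 f(21,17)=210 f(21,19)=21 f(21,21)=1
t=22: f(22,-4)=177650 f(22,-2)=476102 f(22,0)=630819 f(22,2)=620312 f(22,4)=490105 f(22,6)=318230 f(22,8)=170313 f(22,10)=74591 f(22,12)=26333 f(22,14)=7315 f(22,16)=1540 f(22,18)=231 f(22,20)=22 f(22,22)=1
t=23: f(23,-3)=653752 f(23,-1)=1106921 f(23,1)=1251131 f(23,3)=1110417 f(23,5)=808335 f(23,7)=488543 f(23,9)=244904 f(23,11)=100924 f(23,13)=33648 f(23,15)=8855 f(23,17)=1771 f(23,19)=253 f(23,21)=23 f(23,23)=1
t=24: f(24,-4)=653752 f(24,-2)=1760673 f(24,0)=2358052 f(24,2)=2361548 f(24,4)=1918752 f(24,6)=1296878 f(24,8)=733447 f(24,10)=345828 f(24,12)=134572 f(24,14)=42503 f(24,16)=10626 f(24,18)=2024 f(24,20)=276 f(24,22)=24 f(24,24)=1
t=25: f(25,-3)=2414425 f(25,-1)=4118725 f(25,1)=4719600 f(25,3)=4280300 f(25,5)=3215630 f(25,7)=2030325 f(25,9)=1079275 f(25,11)=480400 f(25,13)=177075 f(25,15)=53129 f(25,17)=12650 f(25,19)=2300 f(25,21)=300 f(25,23)=25 f(25,25)=1
t=26: f(26,-4)=2414425 f(26,-2)=6533150 f(26,0)=8838325 f(26,2)=8999900 f(26,4)=7495930 f(26,6)=5245955 f(26,8)=3109600 f(26,10)=1559675 f(26,12)=657475 f(26,14)=230204 f(26,16)=65779 f(26,18)=14950 f(26,20)=2600 f(26,22)=325 f(26,24)=26 f(26,26)=1
t=27: f(27,-3)=8947575 f(27,-1)=15371475 f(27,1)=17838225 f(27,3)=16495830 f(27,5)=12741885 f(27,7)=8355555 f(27,9)=4669275 f(27,11)=2217150 f(27,13)=887679 f(27,15)=295983 f(27,17)=80729 f(27,19)=17550 f(27,21)=2925 f(27,23)=351 f(27,25)=27 f(27,27)=1
t=28: f(28,-4)=8947575 f(28,-2)=24319050 f(28,0)=33209700 f(28,2)=34334055 f(28,4)=29237715 f(28,6)=21097440 f(28,8)=13024830 f(28,10)=6886425 f(28,12)=3104829 f(28,14)=1183662 f(28,16)=376712 f(28,18)=98279 f(28,20)=20475 f(28,22)=3276 f(28,24)=378 f(28,26)=28 f(28,28)=1
Σ_s f(28,s) = 175844430
P = 175844430/268435456 = 87922215/134217728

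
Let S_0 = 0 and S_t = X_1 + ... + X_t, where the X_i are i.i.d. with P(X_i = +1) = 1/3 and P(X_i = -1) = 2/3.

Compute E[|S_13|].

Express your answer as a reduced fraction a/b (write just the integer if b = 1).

Answer: 836459/177147

Derivation:
S_13 takes values m ≡ 1 (mod 2) with |m| ≤ 13; P(S_13=m) = C(13,(13+m)/2) · (1/3)^((13+m)/2) · (2/3)^((13-m)/2).
Distribution: P(S=-13)=8192/1594323, P(S=-11)=53248/1594323, P(S=-9)=53248/531441, P(S=-7)=292864/1594323, P(S=-5)=366080/1594323, P(S=-3)=36608/177147, P(S=-1)=73216/531441, P(S=1)=36608/531441, P(S=3)=4576/177147, P(S=5)=11440/1594323, P(S=7)=2288/1594323, P(S=9)=104/531441, P(S=11)=26/1594323, P(S=13)=1/1594323
E[|S_13|] = Σ_m |m|·P(S_13=m) = 836459/177147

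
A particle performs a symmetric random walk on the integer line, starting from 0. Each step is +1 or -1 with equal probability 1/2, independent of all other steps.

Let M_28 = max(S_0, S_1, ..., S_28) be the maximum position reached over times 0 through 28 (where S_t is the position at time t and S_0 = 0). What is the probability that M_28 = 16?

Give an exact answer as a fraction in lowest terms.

Let M_28 = max(S_0,...,S_28). Use the reflection principle: for j ≥ 1, #{paths with M_28 ≥ j} = #{S_28 ≥ j} + #{S_28 ≥ j+1}.
By reflection, #{M_28 ≥ 16} = #{S_28 ≥ 16} + #{S_28 ≥ 17} = 499178 + 122438 = 621616.
#{M_28 ≥ 17} = #{S_28 ≥ 17} + #{S_28 ≥ 18} = 122438 + 122438 = 244876.
#{M_28 = 16} = 621616 - 244876 = 376740.
P(M_28 = 16) = 376740/268435456 = 94185/67108864

Answer: 94185/67108864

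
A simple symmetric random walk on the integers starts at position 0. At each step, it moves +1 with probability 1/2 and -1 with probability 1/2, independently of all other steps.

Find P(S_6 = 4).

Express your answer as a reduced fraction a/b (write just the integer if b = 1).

To reach position 4 after 6 steps: need 5 steps of +1 and 1 of -1.
Favorable paths: C(6,5) = 6
Total paths: 2^6 = 64
P = 6/64 = 3/32

Answer: 3/32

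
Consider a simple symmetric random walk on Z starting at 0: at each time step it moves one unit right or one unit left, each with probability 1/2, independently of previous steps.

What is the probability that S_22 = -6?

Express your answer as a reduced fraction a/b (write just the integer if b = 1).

To reach position -6 after 22 steps: need 8 steps of +1 and 14 of -1.
Favorable paths: C(22,8) = 319770
Total paths: 2^22 = 4194304
P = 319770/4194304 = 159885/2097152

Answer: 159885/2097152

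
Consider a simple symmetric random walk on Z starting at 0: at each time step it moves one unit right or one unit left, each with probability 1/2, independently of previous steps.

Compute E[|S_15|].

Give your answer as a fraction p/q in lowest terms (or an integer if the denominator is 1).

Answer: 6435/2048

Derivation:
S_15 takes values m ≡ 1 (mod 2) with |m| ≤ 15; P(S_15=m) = C(15,(15+m)/2)/2^15.
Total paths: 2^15 = 32768
Distribution: P(S=-15)=1/32768, P(S=-13)=15/32768, P(S=-11)=105/32768, P(S=-9)=455/32768, P(S=-7)=1365/32768, P(S=-5)=3003/32768, P(S=-3)=5005/32768, P(S=-1)=6435/32768, P(S=1)=6435/32768, P(S=3)=5005/32768, P(S=5)=3003/32768, P(S=7)=1365/32768, P(S=9)=455/32768, P(S=11)=105/32768, P(S=13)=15/32768, P(S=15)=1/32768
E[|S_15|] = Σ_m |m|·P(S_15=m) = 102960/32768 = 6435/2048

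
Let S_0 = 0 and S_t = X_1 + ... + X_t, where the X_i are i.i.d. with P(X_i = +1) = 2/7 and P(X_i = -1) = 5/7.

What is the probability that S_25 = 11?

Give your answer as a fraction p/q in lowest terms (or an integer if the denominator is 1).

To reach position 11 after 25 steps: need 18 steps of +1 and 7 steps of -1.
Number of such sequences: C(25,18) = 480700
Each has probability (2/7)^18 · (5/7)^7 = 20480000000/1341068619663964900807
P = 480700 · 20480000000/1341068619663964900807 = 9844736000000000/1341068619663964900807

Answer: 9844736000000000/1341068619663964900807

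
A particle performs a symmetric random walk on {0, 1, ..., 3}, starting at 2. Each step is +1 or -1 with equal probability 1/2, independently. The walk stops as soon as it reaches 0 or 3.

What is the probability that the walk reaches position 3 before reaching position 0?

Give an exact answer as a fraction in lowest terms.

Answer: 2/3

Derivation:
Symmetric walk (p = 1/2): the harmonic-function argument gives P(hit 3 before 0 | start at 2) = a/N.
P = 2/3 = 2/3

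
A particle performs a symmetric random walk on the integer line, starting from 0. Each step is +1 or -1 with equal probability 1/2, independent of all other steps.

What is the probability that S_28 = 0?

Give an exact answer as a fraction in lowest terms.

Answer: 5014575/33554432

Derivation:
To return to 0 after 28 steps: need exactly 14 steps of +1 and 14 of -1.
Favorable paths: C(28,14) = 40116600
Total paths: 2^28 = 268435456
P = 40116600/268435456 = 5014575/33554432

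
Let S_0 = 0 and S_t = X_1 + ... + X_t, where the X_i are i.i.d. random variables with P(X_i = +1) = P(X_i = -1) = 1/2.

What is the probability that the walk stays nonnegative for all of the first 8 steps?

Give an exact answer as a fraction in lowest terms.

Answer: 35/128

Derivation:
Let f(t,s) = #length-t paths at position s with S_1..S_t all ≥ 0.
f(t,s) = f(t-1,s-1) + f(t-1,s+1) for s ≥ 0; f(t,s) = 0 for s < 0.
t=0: f(0,0)=1
t=1: f(1,1)=1
t=2: f(2,0)=1 f(2,2)=1
t=3: f(3,1)=2 f(3,3)=1
t=4: f(4,0)=2 f(4,2)=3 f(4,4)=1
t=5: f(5,1)=5 f(5,3)=4 f(5,5)=1
t=6: f(6,0)=5 f(6,2)=9 f(6,4)=5 f(6,6)=1
t=7: f(7,1)=14 f(7,3)=14 f(7,5)=6 f(7,7)=1
t=8: f(8,0)=14 f(8,2)=28 f(8,4)=20 f(8,6)=7 f(8,8)=1
Σ_s f(8,s) = 70
P = 70/256 = 35/128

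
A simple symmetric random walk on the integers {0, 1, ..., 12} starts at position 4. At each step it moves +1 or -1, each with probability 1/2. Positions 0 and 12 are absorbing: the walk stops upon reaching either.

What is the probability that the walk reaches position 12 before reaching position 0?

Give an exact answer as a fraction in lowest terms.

Symmetric walk (p = 1/2): the harmonic-function argument gives P(hit 12 before 0 | start at 4) = a/N.
P = 4/12 = 1/3

Answer: 1/3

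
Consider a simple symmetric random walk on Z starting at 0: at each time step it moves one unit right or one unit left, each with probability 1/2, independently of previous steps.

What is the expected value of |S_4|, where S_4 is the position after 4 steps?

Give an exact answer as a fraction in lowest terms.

Answer: 3/2

Derivation:
S_4 takes values m ≡ 0 (mod 2) with |m| ≤ 4; P(S_4=m) = C(4,(4+m)/2)/2^4.
Total paths: 2^4 = 16
Distribution: P(S=-4)=1/16, P(S=-2)=4/16, P(S=0)=6/16, P(S=2)=4/16, P(S=4)=1/16
E[|S_4|] = Σ_m |m|·P(S_4=m) = 24/16 = 3/2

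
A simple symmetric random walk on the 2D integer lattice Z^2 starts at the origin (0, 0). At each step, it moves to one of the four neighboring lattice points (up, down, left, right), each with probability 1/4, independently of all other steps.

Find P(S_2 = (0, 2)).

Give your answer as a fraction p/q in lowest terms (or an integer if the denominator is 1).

Answer: 1/16

Derivation:
Let h be the number of horizontal steps (so 2-h are vertical). To end at (0,2) need (h+0)/2 right-steps and ((2-h)+2)/2 up-steps.
Sum over h with 0 ≤ h ≤ 0, h ≡ 0 (mod 2), 2-h ≡ 0 (mod 2):
h=0: C(2,0)·C(0,0)·C(2,2) = 1·1·1 = 1
Total favorable: 1
Total paths: 4^2 = 16
P = 1/16 = 1/16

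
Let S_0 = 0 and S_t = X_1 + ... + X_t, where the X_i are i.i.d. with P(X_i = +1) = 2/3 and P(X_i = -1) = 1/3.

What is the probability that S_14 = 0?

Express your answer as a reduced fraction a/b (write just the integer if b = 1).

To be at 0 after 14 steps: need exactly 7 steps of +1 and 7 of -1.
Number of such sequences: C(14,7) = 3432
Each has probability (2/3)^7 · (1/3)^7 = 128/4782969
P = 3432 · 128/4782969 = 146432/1594323

Answer: 146432/1594323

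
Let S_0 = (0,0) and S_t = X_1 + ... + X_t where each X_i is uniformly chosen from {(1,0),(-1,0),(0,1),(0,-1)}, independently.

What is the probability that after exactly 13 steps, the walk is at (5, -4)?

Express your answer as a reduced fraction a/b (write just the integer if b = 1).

Answer: 16731/8388608

Derivation:
Let h be the number of horizontal steps (so 13-h are vertical). To end at (5,-4) need (h+5)/2 right-steps and ((13-h)-4)/2 up-steps.
Sum over h with 5 ≤ h ≤ 9, h ≡ 1 (mod 2), 13-h ≡ 0 (mod 2):
h=5: C(13,5)·C(5,5)·C(8,2) = 1287·1·28 = 36036
h=7: C(13,7)·C(7,6)·C(6,1) = 1716·7·6 = 72072
h=9: C(13,9)·C(9,7)·C(4,0) = 715·36·1 = 25740
Total favorable: 133848
Total paths: 4^13 = 67108864
P = 133848/67108864 = 16731/8388608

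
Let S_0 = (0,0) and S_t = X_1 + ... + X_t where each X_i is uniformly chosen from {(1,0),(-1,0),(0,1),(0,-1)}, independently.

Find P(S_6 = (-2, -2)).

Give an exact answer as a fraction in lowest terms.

Let h be the number of horizontal steps (so 6-h are vertical). To end at (-2,-2) need (h-2)/2 right-steps and ((6-h)-2)/2 up-steps.
Sum over h with 2 ≤ h ≤ 4, h ≡ 0 (mod 2), 6-h ≡ 0 (mod 2):
h=2: C(6,2)·C(2,0)·C(4,1) = 15·1·4 = 60
h=4: C(6,4)·C(4,1)·C(2,0) = 15·4·1 = 60
Total favorable: 120
Total paths: 4^6 = 4096
P = 120/4096 = 15/512

Answer: 15/512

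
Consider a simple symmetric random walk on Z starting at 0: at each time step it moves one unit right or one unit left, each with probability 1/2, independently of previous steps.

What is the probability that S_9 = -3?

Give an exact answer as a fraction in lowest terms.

Answer: 21/128

Derivation:
To reach position -3 after 9 steps: need 3 steps of +1 and 6 of -1.
Favorable paths: C(9,3) = 84
Total paths: 2^9 = 512
P = 84/512 = 21/128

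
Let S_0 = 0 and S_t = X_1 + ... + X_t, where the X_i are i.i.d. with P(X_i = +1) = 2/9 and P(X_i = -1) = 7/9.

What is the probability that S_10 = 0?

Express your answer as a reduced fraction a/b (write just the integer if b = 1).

To be at 0 after 10 steps: need exactly 5 steps of +1 and 5 of -1.
Number of such sequences: C(10,5) = 252
Each has probability (2/9)^5 · (7/9)^5 = 537824/3486784401
P = 252 · 537824/3486784401 = 15059072/387420489

Answer: 15059072/387420489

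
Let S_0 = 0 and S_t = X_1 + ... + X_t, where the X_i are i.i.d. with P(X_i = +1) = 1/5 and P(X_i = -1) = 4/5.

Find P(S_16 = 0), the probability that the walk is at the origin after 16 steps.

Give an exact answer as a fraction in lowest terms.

Answer: 168689664/30517578125

Derivation:
To be at 0 after 16 steps: need exactly 8 steps of +1 and 8 of -1.
Number of such sequences: C(16,8) = 12870
Each has probability (1/5)^8 · (4/5)^8 = 65536/152587890625
P = 12870 · 65536/152587890625 = 168689664/30517578125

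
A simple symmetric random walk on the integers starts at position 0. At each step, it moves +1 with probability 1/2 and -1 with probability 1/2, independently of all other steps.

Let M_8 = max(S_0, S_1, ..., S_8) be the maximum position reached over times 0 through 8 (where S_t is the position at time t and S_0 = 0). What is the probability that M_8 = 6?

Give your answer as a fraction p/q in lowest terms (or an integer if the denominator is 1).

Let M_8 = max(S_0,...,S_8). Use the reflection principle: for j ≥ 1, #{paths with M_8 ≥ j} = #{S_8 ≥ j} + #{S_8 ≥ j+1}.
By reflection, #{M_8 ≥ 6} = #{S_8 ≥ 6} + #{S_8 ≥ 7} = 9 + 1 = 10.
#{M_8 ≥ 7} = #{S_8 ≥ 7} + #{S_8 ≥ 8} = 1 + 1 = 2.
#{M_8 = 6} = 10 - 2 = 8.
P(M_8 = 6) = 8/256 = 1/32

Answer: 1/32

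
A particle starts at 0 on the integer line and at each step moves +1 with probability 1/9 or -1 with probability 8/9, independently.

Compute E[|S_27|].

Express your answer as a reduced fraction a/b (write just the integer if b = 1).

S_27 takes values m ≡ 1 (mod 2) with |m| ≤ 27; P(S_27=m) = C(27,(27+m)/2) · (1/9)^((27+m)/2) · (8/9)^((27-m)/2).
Distribution: P(S=-27)=2417851639229258349412352/58149737003040059690390169, P(S=-25)=302231454903657293676544/2153693963075557766310747, P(S=-23)=491126114218443102224384/2153693963075557766310747, P(S=-21)=1534769106932634694451200/6461081889226673298932241, P(S=-19)=383692276733158673612800/2153693963075557766310747, P(S=-17)=220623059121566237327360/2153693963075557766310747, P(S=-15)=303356706292153576325120/6461081889226673298932241, P(S=-13)=37919588286519197040640/2153693963075557766310747, P(S=-11)=11849871339537249075200/2153693963075557766310747, P(S=-9)=28143444431400966553600/19383245667680019896796723, P(S=-7)=703586110785024163840/2153693963075557766310747, P(S=-5)=135920044128925122560/2153693963075557766310747, P(S=-3)=67960022064462561280/6461081889226673298932241, P(S=-1)=3267308753099161600/2153693963075557766310747, P(S=1)=408413594137395200/2153693963075557766310747, P(S=3)=132734418094653440/6461081889226673298932241, P(S=5)=4147950565457920/2153693963075557766310747, P(S=7)=335496001617920/2153693963075557766310747, P(S=9)=209685001011200/19383245667680019896796723, P(S=11)=1379506585600/2153693963075557766310747, P(S=13)=68975329280/2153693963075557766310747, P(S=15)=8621916160/6461081889226673298932241, P(S=17)=97976320/2153693963075557766310747, P(S=19)=2662400/2153693963075557766310747, P(S=21)=166400/6461081889226673298932241, P(S=23)=832/2153693963075557766310747, P(S=25)=8/2153693963075557766310747, P(S=27)=1/58149737003040059690390169
E[|S_27|] = Σ_m |m|·P(S_27=m) = 5025286039278976599246209/239299329230617529590083

Answer: 5025286039278976599246209/239299329230617529590083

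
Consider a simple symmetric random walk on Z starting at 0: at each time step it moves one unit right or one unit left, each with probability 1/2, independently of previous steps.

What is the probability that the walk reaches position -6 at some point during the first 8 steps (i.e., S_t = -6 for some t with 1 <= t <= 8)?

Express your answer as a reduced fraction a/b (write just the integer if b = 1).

Count via complement. Let g(t,s) = #length-t paths at position s with S_1..S_t all ≠ -6.
g(t,s) = g(t-1,s-1) + g(t-1,s+1) for s ≠ -6; g(t,-6) = 0.
t=0: g(0,0)=1
t=1: g(1,-1)=1 g(1,1)=1
t=2: g(2,-2)=1 g(2,0)=2 g(2,2)=1
t=3: g(3,-3)=1 g(3,-1)=3 g(3,1)=3 g(3,3)=1
t=4: g(4,-4)=1 g(4,-2)=4 g(4,0)=6 g(4,2)=4 g(4,4)=1
t=5: g(5,-5)=1 g(5,-3)=5 g(5,-1)=10 g(5,1)=10 g(5,3)=5 g(5,5)=1
t=6: g(6,-4)=6 g(6,-2)=15 g(6,0)=20 g(6,2)=15 g(6,4)=6 g(6,6)=1
t=7: g(7,-5)=6 g(7,-3)=21 g(7,-1)=35 g(7,1)=35 g(7,3)=21 g(7,5)=7 g(7,7)=1
t=8: g(8,-4)=27 g(8,-2)=56 g(8,0)=70 g(8,2)=56 g(8,4)=28 g(8,6)=8 g(8,8)=1
Paths never hitting -6: Σ_s g(8,s) = 246
Paths hitting -6: 2^8 - 246 = 10
P = 10/256 = 5/128

Answer: 5/128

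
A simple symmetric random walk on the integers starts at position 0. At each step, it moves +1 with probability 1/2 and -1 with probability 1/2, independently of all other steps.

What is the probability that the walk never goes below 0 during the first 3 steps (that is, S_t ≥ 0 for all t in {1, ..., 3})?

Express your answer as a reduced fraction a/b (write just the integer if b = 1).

Answer: 3/8

Derivation:
Let f(t,s) = #length-t paths at position s with S_1..S_t all ≥ 0.
f(t,s) = f(t-1,s-1) + f(t-1,s+1) for s ≥ 0; f(t,s) = 0 for s < 0.
t=0: f(0,0)=1
t=1: f(1,1)=1
t=2: f(2,0)=1 f(2,2)=1
t=3: f(3,1)=2 f(3,3)=1
Σ_s f(3,s) = 3
P = 3/8 = 3/8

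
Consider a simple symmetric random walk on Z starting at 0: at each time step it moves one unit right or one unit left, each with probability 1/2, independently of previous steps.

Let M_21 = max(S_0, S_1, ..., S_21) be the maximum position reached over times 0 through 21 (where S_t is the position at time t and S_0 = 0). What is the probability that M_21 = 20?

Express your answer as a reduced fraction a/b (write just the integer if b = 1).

Let M_21 = max(S_0,...,S_21). Use the reflection principle: for j ≥ 1, #{paths with M_21 ≥ j} = #{S_21 ≥ j} + #{S_21 ≥ j+1}.
By reflection, #{M_21 ≥ 20} = #{S_21 ≥ 20} + #{S_21 ≥ 21} = 1 + 1 = 2.
#{M_21 ≥ 21} = #{S_21 ≥ 21} + #{S_21 ≥ 22} = 1 + 0 = 1.
#{M_21 = 20} = 2 - 1 = 1.
P(M_21 = 20) = 1/2097152 = 1/2097152

Answer: 1/2097152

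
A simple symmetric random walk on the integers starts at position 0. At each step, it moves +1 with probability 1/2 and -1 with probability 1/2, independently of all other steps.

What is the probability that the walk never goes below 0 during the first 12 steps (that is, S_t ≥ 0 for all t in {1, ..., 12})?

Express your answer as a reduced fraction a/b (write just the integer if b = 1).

Answer: 231/1024

Derivation:
Let f(t,s) = #length-t paths at position s with S_1..S_t all ≥ 0.
f(t,s) = f(t-1,s-1) + f(t-1,s+1) for s ≥ 0; f(t,s) = 0 for s < 0.
t=0: f(0,0)=1
t=1: f(1,1)=1
t=2: f(2,0)=1 f(2,2)=1
t=3: f(3,1)=2 f(3,3)=1
t=4: f(4,0)=2 f(4,2)=3 f(4,4)=1
t=5: f(5,1)=5 f(5,3)=4 f(5,5)=1
t=6: f(6,0)=5 f(6,2)=9 f(6,4)=5 f(6,6)=1
t=7: f(7,1)=14 f(7,3)=14 f(7,5)=6 f(7,7)=1
t=8: f(8,0)=14 f(8,2)=28 f(8,4)=20 f(8,6)=7 f(8,8)=1
t=9: f(9,1)=42 f(9,3)=48 f(9,5)=27 f(9,7)=8 f(9,9)=1
t=10: f(10,0)=42 f(10,2)=90 f(10,4)=75 f(10,6)=35 f(10,8)=9 f(10,10)=1
t=11: f(11,1)=132 f(11,3)=165 f(11,5)=110 f(11,7)=44 f(11,9)=10 f(11,11)=1
t=12: f(12,0)=132 f(12,2)=297 f(12,4)=275 f(12,6)=154 f(12,8)=54 f(12,10)=11 f(12,12)=1
Σ_s f(12,s) = 924
P = 924/4096 = 231/1024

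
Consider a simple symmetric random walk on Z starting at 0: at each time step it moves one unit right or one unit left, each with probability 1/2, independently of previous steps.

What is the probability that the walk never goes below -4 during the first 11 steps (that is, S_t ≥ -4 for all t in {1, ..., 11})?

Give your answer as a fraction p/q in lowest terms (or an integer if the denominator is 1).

Answer: 1749/2048

Derivation:
Let f(t,s) = #length-t paths at position s with S_1..S_t all ≥ -4.
f(t,s) = f(t-1,s-1) + f(t-1,s+1) for s ≥ -4; f(t,s) = 0 for s < -4.
t=0: f(0,0)=1
t=1: f(1,-1)=1 f(1,1)=1
t=2: f(2,-2)=1 f(2,0)=2 f(2,2)=1
t=3: f(3,-3)=1 f(3,-1)=3 f(3,1)=3 f(3,3)=1
t=4: f(4,-4)=1 f(4,-2)=4 f(4,0)=6 f(4,2)=4 f(4,4)=1
t=5: f(5,-3)=5 f(5,-1)=10 f(5,1)=10 f(5,3)=5 f(5,5)=1
t=6: f(6,-4)=5 f(6,-2)=15 f(6,0)=20 f(6,2)=15 f(6,4)=6 f(6,6)=1
t=7: f(7,-3)=20 f(7,-1)=35 f(7,1)=35 f(7,3)=21 f(7,5)=7 f(7,7)=1
t=8: f(8,-4)=20 f(8,-2)=55 f(8,0)=70 f(8,2)=56 f(8,4)=28 f(8,6)=8 f(8,8)=1
t=9: f(9,-3)=75 f(9,-1)=125 f(9,1)=126 f(9,3)=84 f(9,5)=36 f(9,7)=9 f(9,9)=1
t=10: f(10,-4)=75 f(10,-2)=200 f(10,0)=251 f(10,2)=210 f(10,4)=120 f(10,6)=45 f(10,8)=10 f(10,10)=1
t=11: f(11,-3)=275 f(11,-1)=451 f(11,1)=461 f(11,3)=330 f(11,5)=165 f(11,7)=55 f(11,9)=11 f(11,11)=1
Σ_s f(11,s) = 1749
P = 1749/2048 = 1749/2048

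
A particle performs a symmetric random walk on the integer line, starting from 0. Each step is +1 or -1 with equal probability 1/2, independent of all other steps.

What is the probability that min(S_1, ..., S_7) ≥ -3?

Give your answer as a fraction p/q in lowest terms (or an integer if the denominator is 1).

Answer: 7/8

Derivation:
Let f(t,s) = #length-t paths at position s with S_1..S_t all ≥ -3.
f(t,s) = f(t-1,s-1) + f(t-1,s+1) for s ≥ -3; f(t,s) = 0 for s < -3.
t=0: f(0,0)=1
t=1: f(1,-1)=1 f(1,1)=1
t=2: f(2,-2)=1 f(2,0)=2 f(2,2)=1
t=3: f(3,-3)=1 f(3,-1)=3 f(3,1)=3 f(3,3)=1
t=4: f(4,-2)=4 f(4,0)=6 f(4,2)=4 f(4,4)=1
t=5: f(5,-3)=4 f(5,-1)=10 f(5,1)=10 f(5,3)=5 f(5,5)=1
t=6: f(6,-2)=14 f(6,0)=20 f(6,2)=15 f(6,4)=6 f(6,6)=1
t=7: f(7,-3)=14 f(7,-1)=34 f(7,1)=35 f(7,3)=21 f(7,5)=7 f(7,7)=1
Σ_s f(7,s) = 112
P = 112/128 = 7/8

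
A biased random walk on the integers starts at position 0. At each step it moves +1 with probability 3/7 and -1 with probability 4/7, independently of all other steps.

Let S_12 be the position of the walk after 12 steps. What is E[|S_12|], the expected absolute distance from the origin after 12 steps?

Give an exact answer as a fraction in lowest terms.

S_12 takes values m ≡ 0 (mod 2) with |m| ≤ 12; P(S_12=m) = C(12,(12+m)/2) · (3/7)^((12+m)/2) · (4/7)^((12-m)/2).
Distribution: P(S=-12)=16777216/13841287201, P(S=-10)=150994944/13841287201, P(S=-8)=622854144/13841287201, P(S=-6)=1557135360/13841287201, P(S=-4)=2627665920/13841287201, P(S=-2)=3153199104/13841287201, P(S=0)=394149888/1977326743, P(S=2)=1773674496/13841287201, P(S=4)=831409920/13841287201, P(S=6)=277136640/13841287201, P(S=8)=62355744/13841287201, P(S=10)=8503056/13841287201, P(S=12)=531441/13841287201
E[|S_12|] = Σ_m |m|·P(S_12=m) = 5997149364/1977326743

Answer: 5997149364/1977326743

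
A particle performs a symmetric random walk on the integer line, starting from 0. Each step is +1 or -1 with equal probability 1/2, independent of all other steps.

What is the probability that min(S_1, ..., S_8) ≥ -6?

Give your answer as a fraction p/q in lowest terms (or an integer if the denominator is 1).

Let f(t,s) = #length-t paths at position s with S_1..S_t all ≥ -6.
f(t,s) = f(t-1,s-1) + f(t-1,s+1) for s ≥ -6; f(t,s) = 0 for s < -6.
t=0: f(0,0)=1
t=1: f(1,-1)=1 f(1,1)=1
t=2: f(2,-2)=1 f(2,0)=2 f(2,2)=1
t=3: f(3,-3)=1 f(3,-1)=3 f(3,1)=3 f(3,3)=1
t=4: f(4,-4)=1 f(4,-2)=4 f(4,0)=6 f(4,2)=4 f(4,4)=1
t=5: f(5,-5)=1 f(5,-3)=5 f(5,-1)=10 f(5,1)=10 f(5,3)=5 f(5,5)=1
t=6: f(6,-6)=1 f(6,-4)=6 f(6,-2)=15 f(6,0)=20 f(6,2)=15 f(6,4)=6 f(6,6)=1
t=7: f(7,-5)=7 f(7,-3)=21 f(7,-1)=35 f(7,1)=35 f(7,3)=21 f(7,5)=7 f(7,7)=1
t=8: f(8,-6)=7 f(8,-4)=28 f(8,-2)=56 f(8,0)=70 f(8,2)=56 f(8,4)=28 f(8,6)=8 f(8,8)=1
Σ_s f(8,s) = 254
P = 254/256 = 127/128

Answer: 127/128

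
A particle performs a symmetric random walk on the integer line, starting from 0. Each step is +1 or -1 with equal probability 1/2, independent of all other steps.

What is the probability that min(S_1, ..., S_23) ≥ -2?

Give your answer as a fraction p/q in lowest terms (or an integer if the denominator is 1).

Let f(t,s) = #length-t paths at position s with S_1..S_t all ≥ -2.
f(t,s) = f(t-1,s-1) + f(t-1,s+1) for s ≥ -2; f(t,s) = 0 for s < -2.
t=0: f(0,0)=1
t=1: f(1,-1)=1 f(1,1)=1
t=2: f(2,-2)=1 f(2,0)=2 f(2,2)=1
t=3: f(3,-1)=3 f(3,1)=3 f(3,3)=1
t=4: f(4,-2)=3 f(4,0)=6 f(4,2)=4 f(4,4)=1
t=5: f(5,-1)=9 f(5,1)=10 f(5,3)=5 f(5,5)=1
t=6: f(6,-2)=9 f(6,0)=19 f(6,2)=15 f(6,4)=6 f(6,6)=1
t=7: f(7,-1)=28 f(7,1)=34 f(7,3)=21 f(7,5)=7 f(7,7)=1
t=8: f(8,-2)=28 f(8,0)=62 f(8,2)=55 f(8,4)=28 f(8,6)=8 f(8,8)=1
t=9: f(9,-1)=90 f(9,1)=117 f(9,3)=83 f(9,5)=36 f(9,7)=9 f(9,9)=1
t=10: f(10,-2)=90 f(10,0)=207 f(10,2)=200 f(10,4)=119 f(10,6)=45 f(10,8)=10 f(10,10)=1
t=11: f(11,-1)=297 f(11,1)=407 f(11,3)=319 f(11,5)=164 f(11,7)=55 f(11,9)=11 f(11,11)=1
t=12: f(12,-2)=297 f(12,0)=704 f(12,2)=726 f(12,4)=483 f(12,6)=219 f(12,8)=66 f(12,10)=12 f(12,12)=1
t=13: f(13,-1)=1001 f(13,1)=1430 f(13,3)=1209 f(13,5)=702 f(13,7)=285 f(13,9)=78 f(13,11)=13 f(13,13)=1
t=14: f(14,-2)=1001 f(14,0)=2431 f(14,2)=2639 f(14,4)=1911 f(14,6)=987 f(14,8)=363 f(14,10)=91 f(14,12)=14 f(14,14)=1
t=15: f(15,-1)=3432 f(15,1)=5070 f(15,3)=4550 f(15,5)=2898 f(15,7)=1350 f(15,9)=454 f(15,11)=105 f(15,13)=15 f(15,15)=1
t=16: f(16,-2)=3432 f(16,0)=8502 f(16,2)=9620 f(16,4)=7448 f(16,6)=4248 f(16,8)=1804 f(16,10)=559 f(16,12)=120 f(16,14)=16 f(16,16)=1
t=17: f(17,-1)=11934 f(17,1)=18122 f(17,3)=17068 f(17,5)=11696 f(17,7)=6052 f(17,9)=2363 f(17,11)=679 f(17,13)=136 f(17,15)=17 f(17,17)=1
t=18: f(18,-2)=11934 f(18,0)=30056 f(18,2)=35190 f(18,4)=28764 f(18,6)=17748 f(18,8)=8415 f(18,10)=3042 f(18,12)=815 f(18,14)=153 f(18,16)=18 f(18,18)=1
t=19: f(19,-1)=41990 f(19,1)=65246 f(19,3)=63954 f(19,5)=46512 f(19,7)=26163 f(19,9)=11457 f(19,11)=3857 f(19,13)=968 f(19,15)=171 f(19,17)=19 f(19,19)=1
t=20: f(20,-2)=41990 f(20,0)=107236 f(20,2)=129200 f(20,4)=110466 f(20,6)=72675 f(20,8)=37620 f(20,10)=15314 f(20,12)=4825 f(20,14)=1139 f(20,16)=190 f(20,18)=20 f(20,20)=1
t=21: f(21,-1)=149226 f(21,1)=236436 f(21,3)=239666 f(21,5)=183141 f(21,7)=110295 f(21,9)=52934 f(21,11)=20139 f(21,13)=5964 f(21,15)=1329 f(21,17)=210 f(21,19)=21 f(21,21)=1
t=22: f(22,-2)=149226 f(22,0)=385662 f(22,2)=476102 f(22,4)=422807 f(22,6)=293436 f(22,8)=163229 f(22,10)=73073 f(22,12)=26103 f(22,14)=7293 f(22,16)=1539 f(22,18)=231 f(22,20)=22 f(22,22)=1
t=23: f(23,-1)=534888 f(23,1)=861764 f(23,3)=898909 f(23,5)=716243 f(23,7)=456665 f(23,9)=236302 f(23,11)=99176 f(23,13)=33396 f(23,15)=8832 f(23,17)=1770 f(23,19)=253 f(23,21)=23 f(23,23)=1
Σ_s f(23,s) = 3848222
P = 3848222/8388608 = 1924111/4194304

Answer: 1924111/4194304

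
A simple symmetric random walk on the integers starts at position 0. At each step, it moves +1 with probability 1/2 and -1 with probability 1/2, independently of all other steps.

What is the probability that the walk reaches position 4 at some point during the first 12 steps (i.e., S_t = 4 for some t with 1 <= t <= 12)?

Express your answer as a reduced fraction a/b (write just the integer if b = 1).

Count via complement. Let g(t,s) = #length-t paths at position s with S_1..S_t all ≠ 4.
g(t,s) = g(t-1,s-1) + g(t-1,s+1) for s ≠ 4; g(t,4) = 0.
t=0: g(0,0)=1
t=1: g(1,-1)=1 g(1,1)=1
t=2: g(2,-2)=1 g(2,0)=2 g(2,2)=1
t=3: g(3,-3)=1 g(3,-1)=3 g(3,1)=3 g(3,3)=1
t=4: g(4,-4)=1 g(4,-2)=4 g(4,0)=6 g(4,2)=4
t=5: g(5,-5)=1 g(5,-3)=5 g(5,-1)=10 g(5,1)=10 g(5,3)=4
t=6: g(6,-6)=1 g(6,-4)=6 g(6,-2)=15 g(6,0)=20 g(6,2)=14
t=7: g(7,-7)=1 g(7,-5)=7 g(7,-3)=21 g(7,-1)=35 g(7,1)=34 g(7,3)=14
t=8: g(8,-8)=1 g(8,-6)=8 g(8,-4)=28 g(8,-2)=56 g(8,0)=69 g(8,2)=48
t=9: g(9,-9)=1 g(9,-7)=9 g(9,-5)=36 g(9,-3)=84 g(9,-1)=125 g(9,1)=117 g(9,3)=48
t=10: g(10,-10)=1 g(10,-8)=10 g(10,-6)=45 g(10,-4)=120 g(10,-2)=209 g(10,0)=242 g(10,2)=165
t=11: g(11,-11)=1 g(11,-9)=11 g(11,-7)=55 g(11,-5)=165 g(11,-3)=329 g(11,-1)=451 g(11,1)=407 g(11,3)=165
t=12: g(12,-12)=1 g(12,-10)=12 g(12,-8)=66 g(12,-6)=220 g(12,-4)=494 g(12,-2)=780 g(12,0)=858 g(12,2)=572
Paths never hitting 4: Σ_s g(12,s) = 3003
Paths hitting 4: 2^12 - 3003 = 1093
P = 1093/4096 = 1093/4096

Answer: 1093/4096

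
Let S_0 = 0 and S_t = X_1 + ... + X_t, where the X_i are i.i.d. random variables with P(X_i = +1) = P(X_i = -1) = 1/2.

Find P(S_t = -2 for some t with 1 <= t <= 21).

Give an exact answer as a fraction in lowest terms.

Answer: 173965/262144

Derivation:
Count via complement. Let g(t,s) = #length-t paths at position s with S_1..S_t all ≠ -2.
g(t,s) = g(t-1,s-1) + g(t-1,s+1) for s ≠ -2; g(t,-2) = 0.
t=0: g(0,0)=1
t=1: g(1,-1)=1 g(1,1)=1
t=2: g(2,0)=2 g(2,2)=1
t=3: g(3,-1)=2 g(3,1)=3 g(3,3)=1
t=4: g(4,0)=5 g(4,2)=4 g(4,4)=1
t=5: g(5,-1)=5 g(5,1)=9 g(5,3)=5 g(5,5)=1
t=6: g(6,0)=14 g(6,2)=14 g(6,4)=6 g(6,6)=1
t=7: g(7,-1)=14 g(7,1)=28 g(7,3)=20 g(7,5)=7 g(7,7)=1
t=8: g(8,0)=42 g(8,2)=48 g(8,4)=27 g(8,6)=8 g(8,8)=1
t=9: g(9,-1)=42 g(9,1)=90 g(9,3)=75 g(9,5)=35 g(9,7)=9 g(9,9)=1
t=10: g(10,0)=132 g(10,2)=165 g(10,4)=110 g(10,6)=44 g(10,8)=10 g(10,10)=1
t=11: g(11,-1)=132 g(11,1)=297 g(11,3)=275 g(11,5)=154 g(11,7)=54 g(11,9)=11 g(11,11)=1
t=12: g(12,0)=429 g(12,2)=572 g(12,4)=429 g(12,6)=208 g(12,8)=65 g(12,10)=12 g(12,12)=1
t=13: g(13,-1)=429 g(13,1)=1001 g(13,3)=1001 g(13,5)=637 g(13,7)=273 g(13,9)=77 g(13,11)=13 g(13,13)=1
t=14: g(14,0)=1430 g(14,2)=2002 g(14,4)=1638 g(14,6)=910 g(14,8)=350 g(14,10)=90 g(14,12)=14 g(14,14)=1
t=15: g(15,-1)=1430 g(15,1)=3432 g(15,3)=3640 g(15,5)=2548 g(15,7)=1260 g(15,9)=440 g(15,11)=104 g(15,13)=15 g(15,15)=1
t=16: g(16,0)=4862 g(16,2)=7072 g(16,4)=6188 g(16,6)=3808 g(16,8)=1700 g(16,10)=544 g(16,12)=119 g(16,14)=16 g(16,16)=1
t=17: g(17,-1)=4862 g(17,1)=11934 g(17,3)=13260 g(17,5)=9996 g(17,7)=5508 g(17,9)=2244 g(17,11)=663 g(17,13)=135 g(17,15)=17 g(17,17)=1
t=18: g(18,0)=16796 g(18,2)=25194 g(18,4)=23256 g(18,6)=15504 g(18,8)=7752 g(18,10)=2907 g(18,12)=798 g(18,14)=152 g(18,16)=18 g(18,18)=1
t=19: g(19,-1)=16796 g(19,1)=41990 g(19,3)=48450 g(19,5)=38760 g(19,7)=23256 g(19,9)=10659 g(19,11)=3705 g(19,13)=950 g(19,15)=170 g(19,17)=19 g(19,19)=1
t=20: g(20,0)=58786 g(20,2)=90440 g(20,4)=87210 g(20,6)=62016 g(20,8)=33915 g(20,10)=14364 g(20,12)=4655 g(20,14)=1120 g(20,16)=189 g(20,18)=20 g(20,20)=1
t=21: g(21,-1)=58786 g(21,1)=149226 g(21,3)=177650 g(21,5)=149226 g(21,7)=95931 g(21,9)=48279 g(21,11)=19019 g(21,13)=5775 g(21,15)=1309 g(21,17)=209 g(21,19)=21 g(21,21)=1
Paths never hitting -2: Σ_s g(21,s) = 705432
Paths hitting -2: 2^21 - 705432 = 1391720
P = 1391720/2097152 = 173965/262144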